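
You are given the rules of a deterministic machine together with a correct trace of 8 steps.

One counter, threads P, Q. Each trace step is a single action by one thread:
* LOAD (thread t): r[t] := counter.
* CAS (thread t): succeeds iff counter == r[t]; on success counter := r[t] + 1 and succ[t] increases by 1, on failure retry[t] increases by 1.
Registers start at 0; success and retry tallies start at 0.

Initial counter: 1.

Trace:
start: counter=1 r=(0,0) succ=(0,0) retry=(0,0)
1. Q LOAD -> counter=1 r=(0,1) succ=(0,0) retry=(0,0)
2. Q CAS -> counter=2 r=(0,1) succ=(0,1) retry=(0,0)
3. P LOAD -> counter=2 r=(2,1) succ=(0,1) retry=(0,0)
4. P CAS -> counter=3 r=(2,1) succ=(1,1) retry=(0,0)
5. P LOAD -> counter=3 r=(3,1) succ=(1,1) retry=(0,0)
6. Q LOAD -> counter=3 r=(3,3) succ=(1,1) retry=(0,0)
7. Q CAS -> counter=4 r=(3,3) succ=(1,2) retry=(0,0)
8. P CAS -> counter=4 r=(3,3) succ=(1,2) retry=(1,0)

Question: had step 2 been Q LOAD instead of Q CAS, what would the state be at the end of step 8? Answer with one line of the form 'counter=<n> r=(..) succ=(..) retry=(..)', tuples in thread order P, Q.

(re-executing from step 2 with the substitution; state before step 2: counter=1 r=(0,1) succ=(0,0) retry=(0,0))
2. Q LOAD -> counter=1 r=(0,1) succ=(0,0) retry=(0,0)
3. P LOAD -> counter=1 r=(1,1) succ=(0,0) retry=(0,0)
4. P CAS -> counter=2 r=(1,1) succ=(1,0) retry=(0,0)
5. P LOAD -> counter=2 r=(2,1) succ=(1,0) retry=(0,0)
6. Q LOAD -> counter=2 r=(2,2) succ=(1,0) retry=(0,0)
7. Q CAS -> counter=3 r=(2,2) succ=(1,1) retry=(0,0)
8. P CAS -> counter=3 r=(2,2) succ=(1,1) retry=(1,0)

counter=3 r=(2,2) succ=(1,1) retry=(1,0)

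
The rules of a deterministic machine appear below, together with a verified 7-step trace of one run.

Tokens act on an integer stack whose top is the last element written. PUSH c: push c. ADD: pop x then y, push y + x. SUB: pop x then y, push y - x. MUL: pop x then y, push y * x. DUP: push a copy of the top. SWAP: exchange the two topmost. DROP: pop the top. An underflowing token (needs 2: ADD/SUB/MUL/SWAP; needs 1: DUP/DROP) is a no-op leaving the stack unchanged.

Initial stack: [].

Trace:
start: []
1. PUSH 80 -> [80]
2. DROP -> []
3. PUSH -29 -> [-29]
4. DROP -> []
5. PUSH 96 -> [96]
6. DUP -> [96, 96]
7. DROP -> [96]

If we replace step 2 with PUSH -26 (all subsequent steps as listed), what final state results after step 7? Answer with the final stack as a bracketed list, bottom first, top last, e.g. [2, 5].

[80, -26, 96]

(re-executing from step 2 with the substitution; state before step 2: [80])
2. PUSH -26 -> [80, -26]
3. PUSH -29 -> [80, -26, -29]
4. DROP -> [80, -26]
5. PUSH 96 -> [80, -26, 96]
6. DUP -> [80, -26, 96, 96]
7. DROP -> [80, -26, 96]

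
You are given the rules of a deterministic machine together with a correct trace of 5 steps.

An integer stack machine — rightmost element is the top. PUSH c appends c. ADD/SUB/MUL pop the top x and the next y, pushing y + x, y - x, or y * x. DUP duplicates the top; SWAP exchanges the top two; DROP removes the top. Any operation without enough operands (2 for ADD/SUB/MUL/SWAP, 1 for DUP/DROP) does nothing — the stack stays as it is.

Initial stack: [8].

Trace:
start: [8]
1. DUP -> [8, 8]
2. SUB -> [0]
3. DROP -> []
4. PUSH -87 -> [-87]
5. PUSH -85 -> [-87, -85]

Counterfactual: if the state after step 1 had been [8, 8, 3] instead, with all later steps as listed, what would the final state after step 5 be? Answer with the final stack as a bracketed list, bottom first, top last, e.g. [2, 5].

state after step 1 := [8, 8, 3]
2. SUB -> [8, 5]
3. DROP -> [8]
4. PUSH -87 -> [8, -87]
5. PUSH -85 -> [8, -87, -85]

[8, -87, -85]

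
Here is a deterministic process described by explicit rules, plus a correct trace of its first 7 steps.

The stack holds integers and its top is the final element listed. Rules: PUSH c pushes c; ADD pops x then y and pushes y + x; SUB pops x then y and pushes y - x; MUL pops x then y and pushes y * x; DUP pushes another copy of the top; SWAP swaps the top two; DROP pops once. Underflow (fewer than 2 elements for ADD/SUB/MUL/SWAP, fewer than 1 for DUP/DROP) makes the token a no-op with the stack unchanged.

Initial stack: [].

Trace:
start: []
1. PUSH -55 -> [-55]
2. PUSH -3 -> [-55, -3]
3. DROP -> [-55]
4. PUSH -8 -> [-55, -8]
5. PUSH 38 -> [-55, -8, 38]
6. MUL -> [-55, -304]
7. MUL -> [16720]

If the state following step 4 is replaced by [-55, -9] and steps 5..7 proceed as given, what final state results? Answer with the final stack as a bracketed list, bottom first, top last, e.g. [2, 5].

state after step 4 := [-55, -9]
5. PUSH 38 -> [-55, -9, 38]
6. MUL -> [-55, -342]
7. MUL -> [18810]

[18810]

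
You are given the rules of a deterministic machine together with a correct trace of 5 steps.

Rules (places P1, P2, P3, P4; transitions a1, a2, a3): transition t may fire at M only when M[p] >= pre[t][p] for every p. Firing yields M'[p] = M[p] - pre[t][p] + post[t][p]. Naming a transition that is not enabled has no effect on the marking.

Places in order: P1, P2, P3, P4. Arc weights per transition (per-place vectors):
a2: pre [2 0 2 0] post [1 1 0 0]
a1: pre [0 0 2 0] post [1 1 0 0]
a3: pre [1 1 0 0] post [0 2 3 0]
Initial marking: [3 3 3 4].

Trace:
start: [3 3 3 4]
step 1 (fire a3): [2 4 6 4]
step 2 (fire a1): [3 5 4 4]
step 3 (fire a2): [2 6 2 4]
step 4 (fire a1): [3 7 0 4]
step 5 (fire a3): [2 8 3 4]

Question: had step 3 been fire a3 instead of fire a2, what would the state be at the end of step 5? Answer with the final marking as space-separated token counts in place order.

2 8 8 4

(re-executing from step 3 with the substitution; state before step 3: [3 5 4 4])
step 3 (fire a3): [2 6 7 4]
step 4 (fire a1): [3 7 5 4]
step 5 (fire a3): [2 8 8 4]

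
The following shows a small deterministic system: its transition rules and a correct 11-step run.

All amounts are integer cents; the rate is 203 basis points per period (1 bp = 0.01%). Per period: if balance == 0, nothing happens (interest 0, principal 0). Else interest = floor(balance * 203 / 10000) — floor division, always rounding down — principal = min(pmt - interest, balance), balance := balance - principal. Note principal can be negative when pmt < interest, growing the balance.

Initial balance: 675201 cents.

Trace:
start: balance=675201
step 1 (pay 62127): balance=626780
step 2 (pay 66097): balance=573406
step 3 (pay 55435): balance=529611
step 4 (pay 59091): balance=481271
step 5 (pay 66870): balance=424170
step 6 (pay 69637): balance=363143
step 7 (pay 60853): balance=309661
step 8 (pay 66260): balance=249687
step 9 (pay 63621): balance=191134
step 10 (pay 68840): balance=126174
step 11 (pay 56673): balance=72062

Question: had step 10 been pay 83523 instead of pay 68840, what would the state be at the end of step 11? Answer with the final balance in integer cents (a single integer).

57081

(re-executing from step 10 with the substitution; state before step 10: balance=191134)
step 10 (pay 83523): balance=111491
step 11 (pay 56673): balance=57081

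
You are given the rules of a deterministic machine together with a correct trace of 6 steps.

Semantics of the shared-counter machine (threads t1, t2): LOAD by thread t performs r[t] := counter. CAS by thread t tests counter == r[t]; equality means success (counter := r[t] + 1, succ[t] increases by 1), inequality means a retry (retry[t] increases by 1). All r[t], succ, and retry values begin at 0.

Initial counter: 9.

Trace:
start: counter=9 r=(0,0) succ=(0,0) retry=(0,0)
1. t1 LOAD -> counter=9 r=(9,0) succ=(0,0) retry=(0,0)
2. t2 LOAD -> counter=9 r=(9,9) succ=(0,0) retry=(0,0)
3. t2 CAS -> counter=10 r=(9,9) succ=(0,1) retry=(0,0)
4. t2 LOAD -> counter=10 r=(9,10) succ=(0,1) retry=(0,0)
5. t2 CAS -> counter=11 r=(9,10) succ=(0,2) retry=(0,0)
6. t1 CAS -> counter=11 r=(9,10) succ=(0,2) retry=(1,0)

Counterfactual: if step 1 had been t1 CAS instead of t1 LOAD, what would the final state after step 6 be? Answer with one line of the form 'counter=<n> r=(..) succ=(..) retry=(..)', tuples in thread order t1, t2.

counter=11 r=(0,10) succ=(0,2) retry=(2,0)

(re-executing from step 1 with the substitution; state before step 1: counter=9 r=(0,0) succ=(0,0) retry=(0,0))
1. t1 CAS -> counter=9 r=(0,0) succ=(0,0) retry=(1,0)
2. t2 LOAD -> counter=9 r=(0,9) succ=(0,0) retry=(1,0)
3. t2 CAS -> counter=10 r=(0,9) succ=(0,1) retry=(1,0)
4. t2 LOAD -> counter=10 r=(0,10) succ=(0,1) retry=(1,0)
5. t2 CAS -> counter=11 r=(0,10) succ=(0,2) retry=(1,0)
6. t1 CAS -> counter=11 r=(0,10) succ=(0,2) retry=(2,0)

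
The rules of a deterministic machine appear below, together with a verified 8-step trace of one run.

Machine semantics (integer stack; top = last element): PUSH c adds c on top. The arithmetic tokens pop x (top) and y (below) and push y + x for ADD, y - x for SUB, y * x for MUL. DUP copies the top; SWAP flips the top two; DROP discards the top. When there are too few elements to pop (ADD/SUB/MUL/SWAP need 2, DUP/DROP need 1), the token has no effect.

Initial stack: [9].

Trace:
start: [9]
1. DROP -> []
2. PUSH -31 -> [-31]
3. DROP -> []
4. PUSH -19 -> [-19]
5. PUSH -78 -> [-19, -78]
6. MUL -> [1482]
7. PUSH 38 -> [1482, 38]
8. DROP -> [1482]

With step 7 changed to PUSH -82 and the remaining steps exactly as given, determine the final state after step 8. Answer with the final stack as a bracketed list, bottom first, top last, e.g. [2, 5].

[1482]

(re-executing from step 7 with the substitution; state before step 7: [1482])
7. PUSH -82 -> [1482, -82]
8. DROP -> [1482]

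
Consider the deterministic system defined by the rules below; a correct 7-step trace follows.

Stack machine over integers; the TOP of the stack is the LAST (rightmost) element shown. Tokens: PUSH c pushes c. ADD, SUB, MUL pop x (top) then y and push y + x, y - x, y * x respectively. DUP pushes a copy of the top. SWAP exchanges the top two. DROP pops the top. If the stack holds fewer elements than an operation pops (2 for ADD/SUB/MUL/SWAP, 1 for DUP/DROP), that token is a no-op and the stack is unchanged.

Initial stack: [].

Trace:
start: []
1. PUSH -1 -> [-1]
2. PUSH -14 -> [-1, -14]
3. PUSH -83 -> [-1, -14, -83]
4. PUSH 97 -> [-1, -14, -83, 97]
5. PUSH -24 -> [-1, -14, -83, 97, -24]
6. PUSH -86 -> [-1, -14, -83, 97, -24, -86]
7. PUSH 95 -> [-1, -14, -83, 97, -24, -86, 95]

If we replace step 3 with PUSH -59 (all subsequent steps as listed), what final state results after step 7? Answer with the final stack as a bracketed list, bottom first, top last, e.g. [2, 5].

(re-executing from step 3 with the substitution; state before step 3: [-1, -14])
3. PUSH -59 -> [-1, -14, -59]
4. PUSH 97 -> [-1, -14, -59, 97]
5. PUSH -24 -> [-1, -14, -59, 97, -24]
6. PUSH -86 -> [-1, -14, -59, 97, -24, -86]
7. PUSH 95 -> [-1, -14, -59, 97, -24, -86, 95]

[-1, -14, -59, 97, -24, -86, 95]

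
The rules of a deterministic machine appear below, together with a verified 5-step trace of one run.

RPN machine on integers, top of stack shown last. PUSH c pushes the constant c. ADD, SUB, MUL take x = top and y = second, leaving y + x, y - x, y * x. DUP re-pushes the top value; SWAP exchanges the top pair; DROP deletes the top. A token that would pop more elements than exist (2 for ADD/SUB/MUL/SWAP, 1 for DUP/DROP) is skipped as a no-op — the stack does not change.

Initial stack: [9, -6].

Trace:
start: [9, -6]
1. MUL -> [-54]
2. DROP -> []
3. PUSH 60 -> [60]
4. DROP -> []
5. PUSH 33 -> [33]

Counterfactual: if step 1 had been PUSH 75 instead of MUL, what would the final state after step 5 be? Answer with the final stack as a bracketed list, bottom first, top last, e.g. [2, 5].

(re-executing from step 1 with the substitution; state before step 1: [9, -6])
1. PUSH 75 -> [9, -6, 75]
2. DROP -> [9, -6]
3. PUSH 60 -> [9, -6, 60]
4. DROP -> [9, -6]
5. PUSH 33 -> [9, -6, 33]

[9, -6, 33]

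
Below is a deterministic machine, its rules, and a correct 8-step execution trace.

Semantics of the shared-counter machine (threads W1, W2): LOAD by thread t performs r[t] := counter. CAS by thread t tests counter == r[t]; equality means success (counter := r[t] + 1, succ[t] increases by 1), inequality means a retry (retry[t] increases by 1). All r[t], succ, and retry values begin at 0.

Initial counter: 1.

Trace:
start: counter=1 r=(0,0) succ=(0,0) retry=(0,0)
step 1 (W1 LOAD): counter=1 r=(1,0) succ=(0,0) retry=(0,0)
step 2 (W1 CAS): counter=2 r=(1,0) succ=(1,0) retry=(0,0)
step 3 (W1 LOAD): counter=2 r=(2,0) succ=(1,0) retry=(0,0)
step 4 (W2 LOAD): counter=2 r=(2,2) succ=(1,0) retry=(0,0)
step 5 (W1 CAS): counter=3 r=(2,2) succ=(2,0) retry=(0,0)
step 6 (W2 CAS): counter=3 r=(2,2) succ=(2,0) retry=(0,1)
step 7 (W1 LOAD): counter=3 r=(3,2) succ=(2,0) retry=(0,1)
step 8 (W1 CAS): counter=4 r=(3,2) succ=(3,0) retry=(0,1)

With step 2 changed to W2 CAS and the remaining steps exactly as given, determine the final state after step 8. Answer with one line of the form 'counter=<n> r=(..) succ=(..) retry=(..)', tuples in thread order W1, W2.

(re-executing from step 2 with the substitution; state before step 2: counter=1 r=(1,0) succ=(0,0) retry=(0,0))
step 2 (W2 CAS): counter=1 r=(1,0) succ=(0,0) retry=(0,1)
step 3 (W1 LOAD): counter=1 r=(1,0) succ=(0,0) retry=(0,1)
step 4 (W2 LOAD): counter=1 r=(1,1) succ=(0,0) retry=(0,1)
step 5 (W1 CAS): counter=2 r=(1,1) succ=(1,0) retry=(0,1)
step 6 (W2 CAS): counter=2 r=(1,1) succ=(1,0) retry=(0,2)
step 7 (W1 LOAD): counter=2 r=(2,1) succ=(1,0) retry=(0,2)
step 8 (W1 CAS): counter=3 r=(2,1) succ=(2,0) retry=(0,2)

counter=3 r=(2,1) succ=(2,0) retry=(0,2)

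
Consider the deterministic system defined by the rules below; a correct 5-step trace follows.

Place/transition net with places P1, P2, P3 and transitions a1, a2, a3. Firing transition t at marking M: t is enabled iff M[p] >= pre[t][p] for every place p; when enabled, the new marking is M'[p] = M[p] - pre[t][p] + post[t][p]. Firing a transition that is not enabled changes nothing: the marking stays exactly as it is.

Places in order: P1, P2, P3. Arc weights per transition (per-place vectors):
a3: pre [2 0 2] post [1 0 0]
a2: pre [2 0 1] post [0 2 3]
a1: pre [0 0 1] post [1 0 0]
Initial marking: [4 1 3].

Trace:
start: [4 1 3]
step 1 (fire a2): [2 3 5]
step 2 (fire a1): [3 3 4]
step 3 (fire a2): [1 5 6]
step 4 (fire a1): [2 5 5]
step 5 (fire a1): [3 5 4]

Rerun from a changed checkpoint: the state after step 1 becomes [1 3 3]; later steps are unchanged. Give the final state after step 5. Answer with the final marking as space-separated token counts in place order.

2 5 2

state after step 1 := [1 3 3]
step 2 (fire a1): [2 3 2]
step 3 (fire a2): [0 5 4]
step 4 (fire a1): [1 5 3]
step 5 (fire a1): [2 5 2]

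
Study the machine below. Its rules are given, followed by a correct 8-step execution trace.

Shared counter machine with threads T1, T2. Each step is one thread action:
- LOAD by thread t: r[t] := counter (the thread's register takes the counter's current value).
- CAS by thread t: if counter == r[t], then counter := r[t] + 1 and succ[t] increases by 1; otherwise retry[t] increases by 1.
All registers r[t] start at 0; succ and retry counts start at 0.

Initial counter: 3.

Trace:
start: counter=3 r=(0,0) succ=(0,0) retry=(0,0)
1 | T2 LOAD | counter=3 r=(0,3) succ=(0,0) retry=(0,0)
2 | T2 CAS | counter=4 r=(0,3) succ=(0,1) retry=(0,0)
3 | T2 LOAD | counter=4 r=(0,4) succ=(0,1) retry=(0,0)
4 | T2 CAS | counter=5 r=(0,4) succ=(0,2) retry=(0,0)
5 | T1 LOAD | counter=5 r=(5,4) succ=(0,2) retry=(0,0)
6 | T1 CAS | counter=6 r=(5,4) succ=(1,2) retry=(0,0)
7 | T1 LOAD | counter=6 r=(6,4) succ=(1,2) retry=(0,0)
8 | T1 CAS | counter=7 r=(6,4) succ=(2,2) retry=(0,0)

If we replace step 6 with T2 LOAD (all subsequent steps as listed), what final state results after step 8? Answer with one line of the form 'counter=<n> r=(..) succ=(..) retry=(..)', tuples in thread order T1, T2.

(re-executing from step 6 with the substitution; state before step 6: counter=5 r=(5,4) succ=(0,2) retry=(0,0))
6 | T2 LOAD | counter=5 r=(5,5) succ=(0,2) retry=(0,0)
7 | T1 LOAD | counter=5 r=(5,5) succ=(0,2) retry=(0,0)
8 | T1 CAS | counter=6 r=(5,5) succ=(1,2) retry=(0,0)

counter=6 r=(5,5) succ=(1,2) retry=(0,0)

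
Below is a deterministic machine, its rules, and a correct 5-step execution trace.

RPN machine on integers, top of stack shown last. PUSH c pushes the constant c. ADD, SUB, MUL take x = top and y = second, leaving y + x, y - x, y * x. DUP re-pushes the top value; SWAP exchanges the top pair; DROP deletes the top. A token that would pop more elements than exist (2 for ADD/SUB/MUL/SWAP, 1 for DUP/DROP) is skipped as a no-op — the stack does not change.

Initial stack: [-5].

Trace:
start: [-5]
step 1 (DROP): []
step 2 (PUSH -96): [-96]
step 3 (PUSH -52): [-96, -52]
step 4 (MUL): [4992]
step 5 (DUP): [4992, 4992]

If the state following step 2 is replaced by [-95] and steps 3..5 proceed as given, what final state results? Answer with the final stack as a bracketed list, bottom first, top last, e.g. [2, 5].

[4940, 4940]

state after step 2 := [-95]
step 3 (PUSH -52): [-95, -52]
step 4 (MUL): [4940]
step 5 (DUP): [4940, 4940]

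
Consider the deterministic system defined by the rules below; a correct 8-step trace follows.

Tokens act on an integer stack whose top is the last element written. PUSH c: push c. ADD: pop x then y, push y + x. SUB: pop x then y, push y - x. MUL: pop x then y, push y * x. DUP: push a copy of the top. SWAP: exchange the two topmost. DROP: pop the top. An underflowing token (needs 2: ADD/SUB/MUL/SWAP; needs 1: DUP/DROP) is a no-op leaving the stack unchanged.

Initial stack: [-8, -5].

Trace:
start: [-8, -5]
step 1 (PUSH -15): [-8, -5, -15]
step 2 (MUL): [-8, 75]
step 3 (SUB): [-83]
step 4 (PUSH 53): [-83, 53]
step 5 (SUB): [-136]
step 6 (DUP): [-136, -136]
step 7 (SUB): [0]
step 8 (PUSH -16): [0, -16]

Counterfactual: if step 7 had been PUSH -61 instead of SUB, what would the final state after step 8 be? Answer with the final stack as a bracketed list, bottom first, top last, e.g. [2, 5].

[-136, -136, -61, -16]

(re-executing from step 7 with the substitution; state before step 7: [-136, -136])
step 7 (PUSH -61): [-136, -136, -61]
step 8 (PUSH -16): [-136, -136, -61, -16]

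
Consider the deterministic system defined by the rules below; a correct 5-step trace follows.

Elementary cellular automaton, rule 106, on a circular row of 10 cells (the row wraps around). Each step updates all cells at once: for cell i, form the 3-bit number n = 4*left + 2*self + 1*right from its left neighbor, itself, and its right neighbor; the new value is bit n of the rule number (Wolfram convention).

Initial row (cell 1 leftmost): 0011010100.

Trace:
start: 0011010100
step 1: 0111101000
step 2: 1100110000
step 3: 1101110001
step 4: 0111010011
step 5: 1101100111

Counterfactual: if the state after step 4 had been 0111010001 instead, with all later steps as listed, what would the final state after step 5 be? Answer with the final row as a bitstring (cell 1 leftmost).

1101100010

state after step 4 := 0111010001
step 5: 1101100010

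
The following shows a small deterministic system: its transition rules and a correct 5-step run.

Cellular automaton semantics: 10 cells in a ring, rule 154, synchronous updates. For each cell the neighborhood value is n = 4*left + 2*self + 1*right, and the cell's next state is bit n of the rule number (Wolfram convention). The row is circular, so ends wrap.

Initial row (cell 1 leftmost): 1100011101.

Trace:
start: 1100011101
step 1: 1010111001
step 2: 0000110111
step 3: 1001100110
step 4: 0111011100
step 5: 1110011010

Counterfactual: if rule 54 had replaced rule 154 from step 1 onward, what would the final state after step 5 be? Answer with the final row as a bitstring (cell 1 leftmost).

0010100010

(re-executing steps 1..5 under rule 54; state before step 1: 1100011101)
step 1: 0010100010
step 2: 0111110111
step 3: 1000001000
step 4: 1100011101
step 5: 0010100010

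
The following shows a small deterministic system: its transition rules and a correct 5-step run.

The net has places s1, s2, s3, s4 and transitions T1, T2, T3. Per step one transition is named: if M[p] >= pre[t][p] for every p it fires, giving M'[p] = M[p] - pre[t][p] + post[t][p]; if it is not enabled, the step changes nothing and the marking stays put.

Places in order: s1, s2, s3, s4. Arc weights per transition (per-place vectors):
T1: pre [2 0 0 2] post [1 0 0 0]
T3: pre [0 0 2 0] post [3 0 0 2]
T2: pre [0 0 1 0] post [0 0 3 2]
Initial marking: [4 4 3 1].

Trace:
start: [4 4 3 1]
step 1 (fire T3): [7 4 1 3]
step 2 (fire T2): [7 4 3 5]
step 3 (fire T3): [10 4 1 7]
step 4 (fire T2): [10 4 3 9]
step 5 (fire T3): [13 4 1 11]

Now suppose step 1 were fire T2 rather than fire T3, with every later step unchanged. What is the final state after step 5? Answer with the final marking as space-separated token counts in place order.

10 4 5 11

(re-executing from step 1 with the substitution; state before step 1: [4 4 3 1])
step 1 (fire T2): [4 4 5 3]
step 2 (fire T2): [4 4 7 5]
step 3 (fire T3): [7 4 5 7]
step 4 (fire T2): [7 4 7 9]
step 5 (fire T3): [10 4 5 11]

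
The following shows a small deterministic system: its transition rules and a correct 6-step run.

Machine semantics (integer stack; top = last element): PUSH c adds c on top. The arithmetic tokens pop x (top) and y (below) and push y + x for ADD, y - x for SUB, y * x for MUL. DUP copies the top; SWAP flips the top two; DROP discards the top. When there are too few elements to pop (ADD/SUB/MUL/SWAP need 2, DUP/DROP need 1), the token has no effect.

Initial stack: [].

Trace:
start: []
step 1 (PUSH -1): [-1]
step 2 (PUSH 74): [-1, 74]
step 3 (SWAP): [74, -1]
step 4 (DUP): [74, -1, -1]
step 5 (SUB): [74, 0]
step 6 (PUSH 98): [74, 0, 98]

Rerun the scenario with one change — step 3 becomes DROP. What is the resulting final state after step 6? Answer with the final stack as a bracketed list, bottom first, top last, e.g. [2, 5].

[0, 98]

(re-executing from step 3 with the substitution; state before step 3: [-1, 74])
step 3 (DROP): [-1]
step 4 (DUP): [-1, -1]
step 5 (SUB): [0]
step 6 (PUSH 98): [0, 98]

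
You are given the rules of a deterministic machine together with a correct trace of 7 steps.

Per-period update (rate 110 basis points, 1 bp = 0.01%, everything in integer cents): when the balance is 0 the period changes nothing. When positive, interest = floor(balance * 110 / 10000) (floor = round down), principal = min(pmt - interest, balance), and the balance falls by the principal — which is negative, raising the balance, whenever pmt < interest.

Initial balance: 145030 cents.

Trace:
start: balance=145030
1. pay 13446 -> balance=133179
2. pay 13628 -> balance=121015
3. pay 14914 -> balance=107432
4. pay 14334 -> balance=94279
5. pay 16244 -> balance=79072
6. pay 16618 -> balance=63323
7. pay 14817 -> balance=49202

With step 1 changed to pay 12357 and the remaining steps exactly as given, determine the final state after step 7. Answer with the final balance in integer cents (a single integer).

50365

(re-executing from step 1 with the substitution; state before step 1: balance=145030)
1. pay 12357 -> balance=134268
2. pay 13628 -> balance=122116
3. pay 14914 -> balance=108545
4. pay 14334 -> balance=95404
5. pay 16244 -> balance=80209
6. pay 16618 -> balance=64473
7. pay 14817 -> balance=50365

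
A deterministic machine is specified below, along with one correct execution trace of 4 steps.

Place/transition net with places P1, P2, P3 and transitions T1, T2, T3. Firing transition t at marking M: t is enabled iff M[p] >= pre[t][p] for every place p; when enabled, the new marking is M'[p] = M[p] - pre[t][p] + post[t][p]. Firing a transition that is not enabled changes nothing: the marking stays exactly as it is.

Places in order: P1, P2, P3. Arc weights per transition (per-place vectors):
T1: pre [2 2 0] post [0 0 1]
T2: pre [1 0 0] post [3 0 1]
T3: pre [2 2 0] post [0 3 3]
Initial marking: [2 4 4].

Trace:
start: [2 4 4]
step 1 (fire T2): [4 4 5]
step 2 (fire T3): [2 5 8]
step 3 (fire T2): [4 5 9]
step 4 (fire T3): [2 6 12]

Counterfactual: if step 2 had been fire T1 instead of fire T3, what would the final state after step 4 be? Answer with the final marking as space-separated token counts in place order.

(re-executing from step 2 with the substitution; state before step 2: [4 4 5])
step 2 (fire T1): [2 2 6]
step 3 (fire T2): [4 2 7]
step 4 (fire T3): [2 3 10]

2 3 10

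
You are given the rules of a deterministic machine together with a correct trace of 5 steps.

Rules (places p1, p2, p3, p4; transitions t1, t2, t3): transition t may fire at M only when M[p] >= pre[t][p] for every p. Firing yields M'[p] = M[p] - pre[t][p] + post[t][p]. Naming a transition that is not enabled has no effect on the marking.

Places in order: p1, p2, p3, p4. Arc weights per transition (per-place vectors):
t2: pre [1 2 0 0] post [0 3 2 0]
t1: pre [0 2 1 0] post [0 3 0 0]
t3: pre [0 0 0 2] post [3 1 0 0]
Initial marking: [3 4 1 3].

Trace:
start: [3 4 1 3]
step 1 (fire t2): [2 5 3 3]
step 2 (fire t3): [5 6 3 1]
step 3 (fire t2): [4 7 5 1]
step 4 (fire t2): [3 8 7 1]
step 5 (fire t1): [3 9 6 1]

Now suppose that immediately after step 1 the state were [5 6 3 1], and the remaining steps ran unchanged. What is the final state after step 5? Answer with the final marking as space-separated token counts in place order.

3 9 6 1

state after step 1 := [5 6 3 1]
step 2 (fire t3): [5 6 3 1]
step 3 (fire t2): [4 7 5 1]
step 4 (fire t2): [3 8 7 1]
step 5 (fire t1): [3 9 6 1]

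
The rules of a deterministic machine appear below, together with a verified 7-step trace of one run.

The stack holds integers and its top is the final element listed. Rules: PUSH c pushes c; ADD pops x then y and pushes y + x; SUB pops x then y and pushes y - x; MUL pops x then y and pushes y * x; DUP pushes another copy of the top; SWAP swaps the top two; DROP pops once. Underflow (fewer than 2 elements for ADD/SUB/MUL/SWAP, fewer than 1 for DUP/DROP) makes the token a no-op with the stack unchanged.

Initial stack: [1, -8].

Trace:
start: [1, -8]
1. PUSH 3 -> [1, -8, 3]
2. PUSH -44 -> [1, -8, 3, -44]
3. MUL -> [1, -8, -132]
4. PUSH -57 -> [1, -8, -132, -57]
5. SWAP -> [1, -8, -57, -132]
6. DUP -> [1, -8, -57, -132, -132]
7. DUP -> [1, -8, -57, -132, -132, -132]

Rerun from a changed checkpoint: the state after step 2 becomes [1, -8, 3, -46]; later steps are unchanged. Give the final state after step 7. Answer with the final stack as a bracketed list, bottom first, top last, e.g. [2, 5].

state after step 2 := [1, -8, 3, -46]
3. MUL -> [1, -8, -138]
4. PUSH -57 -> [1, -8, -138, -57]
5. SWAP -> [1, -8, -57, -138]
6. DUP -> [1, -8, -57, -138, -138]
7. DUP -> [1, -8, -57, -138, -138, -138]

[1, -8, -57, -138, -138, -138]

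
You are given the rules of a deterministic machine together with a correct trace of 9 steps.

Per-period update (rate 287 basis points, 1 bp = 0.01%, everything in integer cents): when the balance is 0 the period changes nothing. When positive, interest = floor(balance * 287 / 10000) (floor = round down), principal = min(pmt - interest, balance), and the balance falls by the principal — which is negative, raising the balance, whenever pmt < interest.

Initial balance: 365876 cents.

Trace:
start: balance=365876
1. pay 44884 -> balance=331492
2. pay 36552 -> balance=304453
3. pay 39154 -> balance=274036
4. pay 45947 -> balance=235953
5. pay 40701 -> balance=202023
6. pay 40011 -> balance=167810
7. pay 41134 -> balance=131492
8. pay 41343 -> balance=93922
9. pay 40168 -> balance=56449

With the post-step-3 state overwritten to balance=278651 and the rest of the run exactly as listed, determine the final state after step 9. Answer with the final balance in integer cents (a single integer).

state after step 3 := balance=278651
4. pay 45947 -> balance=240701
5. pay 40701 -> balance=206908
6. pay 40011 -> balance=172835
7. pay 41134 -> balance=136661
8. pay 41343 -> balance=99240
9. pay 40168 -> balance=61920

61920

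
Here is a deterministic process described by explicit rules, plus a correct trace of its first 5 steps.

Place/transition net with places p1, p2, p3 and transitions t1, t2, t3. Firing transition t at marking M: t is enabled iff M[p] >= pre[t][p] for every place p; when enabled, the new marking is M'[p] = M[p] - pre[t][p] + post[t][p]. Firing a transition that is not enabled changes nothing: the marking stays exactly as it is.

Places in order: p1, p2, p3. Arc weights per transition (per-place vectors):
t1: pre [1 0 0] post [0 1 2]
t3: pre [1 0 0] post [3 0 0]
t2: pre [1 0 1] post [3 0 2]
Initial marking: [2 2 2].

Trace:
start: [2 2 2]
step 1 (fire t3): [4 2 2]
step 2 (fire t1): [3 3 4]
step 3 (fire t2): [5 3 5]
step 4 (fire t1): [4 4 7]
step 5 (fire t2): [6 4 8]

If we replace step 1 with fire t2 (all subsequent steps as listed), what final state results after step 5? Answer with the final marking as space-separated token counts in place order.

6 4 9

(re-executing from step 1 with the substitution; state before step 1: [2 2 2])
step 1 (fire t2): [4 2 3]
step 2 (fire t1): [3 3 5]
step 3 (fire t2): [5 3 6]
step 4 (fire t1): [4 4 8]
step 5 (fire t2): [6 4 9]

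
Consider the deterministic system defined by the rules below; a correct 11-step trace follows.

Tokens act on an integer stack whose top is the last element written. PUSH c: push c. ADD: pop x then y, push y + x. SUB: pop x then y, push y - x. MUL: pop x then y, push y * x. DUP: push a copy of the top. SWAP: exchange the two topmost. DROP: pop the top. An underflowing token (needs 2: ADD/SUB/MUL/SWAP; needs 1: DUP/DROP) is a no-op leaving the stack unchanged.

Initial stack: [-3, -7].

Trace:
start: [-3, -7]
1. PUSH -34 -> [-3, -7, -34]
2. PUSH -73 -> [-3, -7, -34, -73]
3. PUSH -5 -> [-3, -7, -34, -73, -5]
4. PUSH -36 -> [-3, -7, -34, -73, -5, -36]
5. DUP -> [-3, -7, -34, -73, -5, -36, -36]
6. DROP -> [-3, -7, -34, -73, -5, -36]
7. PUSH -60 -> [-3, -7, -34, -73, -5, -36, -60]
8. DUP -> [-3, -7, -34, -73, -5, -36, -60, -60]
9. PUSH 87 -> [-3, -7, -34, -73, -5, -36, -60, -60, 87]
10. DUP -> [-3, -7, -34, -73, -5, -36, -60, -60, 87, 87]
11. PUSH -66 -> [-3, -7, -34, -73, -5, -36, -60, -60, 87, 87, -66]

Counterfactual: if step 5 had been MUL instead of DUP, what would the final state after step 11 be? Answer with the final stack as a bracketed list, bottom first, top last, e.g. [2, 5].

(re-executing from step 5 with the substitution; state before step 5: [-3, -7, -34, -73, -5, -36])
5. MUL -> [-3, -7, -34, -73, 180]
6. DROP -> [-3, -7, -34, -73]
7. PUSH -60 -> [-3, -7, -34, -73, -60]
8. DUP -> [-3, -7, -34, -73, -60, -60]
9. PUSH 87 -> [-3, -7, -34, -73, -60, -60, 87]
10. DUP -> [-3, -7, -34, -73, -60, -60, 87, 87]
11. PUSH -66 -> [-3, -7, -34, -73, -60, -60, 87, 87, -66]

[-3, -7, -34, -73, -60, -60, 87, 87, -66]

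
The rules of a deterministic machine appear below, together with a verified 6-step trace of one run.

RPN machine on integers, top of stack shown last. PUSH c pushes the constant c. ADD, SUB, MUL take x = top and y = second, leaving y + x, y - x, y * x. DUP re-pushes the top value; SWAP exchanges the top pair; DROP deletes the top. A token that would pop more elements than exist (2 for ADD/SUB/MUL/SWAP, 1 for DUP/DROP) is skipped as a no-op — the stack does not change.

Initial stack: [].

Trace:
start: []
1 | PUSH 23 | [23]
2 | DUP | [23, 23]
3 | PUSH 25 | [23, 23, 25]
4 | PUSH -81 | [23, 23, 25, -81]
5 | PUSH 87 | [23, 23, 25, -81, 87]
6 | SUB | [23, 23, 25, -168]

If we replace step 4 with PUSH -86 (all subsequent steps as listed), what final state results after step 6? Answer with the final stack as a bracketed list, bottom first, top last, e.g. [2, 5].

(re-executing from step 4 with the substitution; state before step 4: [23, 23, 25])
4 | PUSH -86 | [23, 23, 25, -86]
5 | PUSH 87 | [23, 23, 25, -86, 87]
6 | SUB | [23, 23, 25, -173]

[23, 23, 25, -173]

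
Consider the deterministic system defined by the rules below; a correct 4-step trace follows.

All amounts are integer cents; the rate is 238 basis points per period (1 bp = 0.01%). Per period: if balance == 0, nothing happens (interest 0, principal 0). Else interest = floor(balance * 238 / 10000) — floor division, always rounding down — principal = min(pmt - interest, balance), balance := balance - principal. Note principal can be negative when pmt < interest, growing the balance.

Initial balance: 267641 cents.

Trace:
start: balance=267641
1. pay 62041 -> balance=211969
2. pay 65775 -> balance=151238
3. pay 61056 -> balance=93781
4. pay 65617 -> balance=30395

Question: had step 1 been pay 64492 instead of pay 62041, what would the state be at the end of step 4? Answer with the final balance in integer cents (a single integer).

27765

(re-executing from step 1 with the substitution; state before step 1: balance=267641)
1. pay 64492 -> balance=209518
2. pay 65775 -> balance=148729
3. pay 61056 -> balance=91212
4. pay 65617 -> balance=27765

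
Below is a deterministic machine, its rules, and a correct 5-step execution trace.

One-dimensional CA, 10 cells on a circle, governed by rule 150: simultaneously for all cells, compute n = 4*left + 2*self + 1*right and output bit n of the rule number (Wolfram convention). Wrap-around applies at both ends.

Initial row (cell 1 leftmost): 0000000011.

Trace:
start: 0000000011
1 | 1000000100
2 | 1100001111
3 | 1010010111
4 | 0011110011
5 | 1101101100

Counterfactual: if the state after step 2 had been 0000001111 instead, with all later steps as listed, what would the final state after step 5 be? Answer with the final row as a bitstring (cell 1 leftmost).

state after step 2 := 0000001111
3 | 1000010110
4 | 1100110000
5 | 0011001001

0011001001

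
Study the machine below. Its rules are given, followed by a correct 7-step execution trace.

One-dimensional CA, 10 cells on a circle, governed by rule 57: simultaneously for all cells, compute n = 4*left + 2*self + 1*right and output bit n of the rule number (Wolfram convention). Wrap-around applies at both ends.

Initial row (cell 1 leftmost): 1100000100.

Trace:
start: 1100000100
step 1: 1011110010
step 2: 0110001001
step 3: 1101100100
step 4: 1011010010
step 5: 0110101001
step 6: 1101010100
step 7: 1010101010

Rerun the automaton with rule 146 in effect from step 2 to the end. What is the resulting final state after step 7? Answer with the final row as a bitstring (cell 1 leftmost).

0010101010

(re-executing steps 2..7 under rule 146; state before step 2: 1011110010)
step 2: 0001101100
step 3: 0010000010
step 4: 0101000101
step 5: 0000101000
step 6: 0001000100
step 7: 0010101010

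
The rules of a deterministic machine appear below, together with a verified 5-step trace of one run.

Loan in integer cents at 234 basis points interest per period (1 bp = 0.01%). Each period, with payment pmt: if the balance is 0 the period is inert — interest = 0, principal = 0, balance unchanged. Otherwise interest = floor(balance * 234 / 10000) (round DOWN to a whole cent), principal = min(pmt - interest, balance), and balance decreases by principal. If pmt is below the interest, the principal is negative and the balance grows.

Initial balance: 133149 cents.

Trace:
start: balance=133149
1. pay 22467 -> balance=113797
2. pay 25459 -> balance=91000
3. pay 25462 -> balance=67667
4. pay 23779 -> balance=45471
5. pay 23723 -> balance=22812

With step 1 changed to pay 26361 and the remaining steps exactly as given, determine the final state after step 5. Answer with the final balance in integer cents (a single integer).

18540

(re-executing from step 1 with the substitution; state before step 1: balance=133149)
1. pay 26361 -> balance=109903
2. pay 25459 -> balance=87015
3. pay 25462 -> balance=63589
4. pay 23779 -> balance=41297
5. pay 23723 -> balance=18540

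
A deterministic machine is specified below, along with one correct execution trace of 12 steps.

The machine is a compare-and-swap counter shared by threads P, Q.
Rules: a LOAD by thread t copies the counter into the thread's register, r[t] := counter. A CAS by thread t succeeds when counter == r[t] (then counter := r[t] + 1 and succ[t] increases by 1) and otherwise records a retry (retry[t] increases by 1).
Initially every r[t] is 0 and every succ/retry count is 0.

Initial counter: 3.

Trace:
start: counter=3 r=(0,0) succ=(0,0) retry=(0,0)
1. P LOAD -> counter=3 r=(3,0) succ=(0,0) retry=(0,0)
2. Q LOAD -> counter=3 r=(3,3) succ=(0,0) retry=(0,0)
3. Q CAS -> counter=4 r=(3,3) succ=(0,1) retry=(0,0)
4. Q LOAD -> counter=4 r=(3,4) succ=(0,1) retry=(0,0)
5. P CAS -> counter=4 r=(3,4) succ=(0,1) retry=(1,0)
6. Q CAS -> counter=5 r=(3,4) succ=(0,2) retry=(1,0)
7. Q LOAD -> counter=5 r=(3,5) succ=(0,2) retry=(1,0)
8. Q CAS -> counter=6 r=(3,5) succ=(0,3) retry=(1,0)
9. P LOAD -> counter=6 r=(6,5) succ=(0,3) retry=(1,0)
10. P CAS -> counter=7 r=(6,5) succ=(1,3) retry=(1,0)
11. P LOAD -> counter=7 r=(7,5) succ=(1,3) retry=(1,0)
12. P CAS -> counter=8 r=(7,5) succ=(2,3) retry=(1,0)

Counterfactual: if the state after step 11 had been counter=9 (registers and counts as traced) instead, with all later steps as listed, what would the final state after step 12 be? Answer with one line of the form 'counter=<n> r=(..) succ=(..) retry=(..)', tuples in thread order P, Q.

counter=9 r=(7,5) succ=(1,3) retry=(2,0)

state after step 11 := counter=9 r=(7,5) succ=(1,3) retry=(1,0)
12. P CAS -> counter=9 r=(7,5) succ=(1,3) retry=(2,0)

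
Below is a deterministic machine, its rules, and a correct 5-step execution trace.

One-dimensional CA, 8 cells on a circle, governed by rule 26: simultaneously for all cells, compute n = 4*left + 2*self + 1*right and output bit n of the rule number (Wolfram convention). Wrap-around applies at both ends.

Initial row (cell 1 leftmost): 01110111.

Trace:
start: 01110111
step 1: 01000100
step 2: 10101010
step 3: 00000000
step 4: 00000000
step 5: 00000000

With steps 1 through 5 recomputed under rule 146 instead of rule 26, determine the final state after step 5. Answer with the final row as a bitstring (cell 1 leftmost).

(re-executing steps 1..5 under rule 146; state before step 1: 01110111)
step 1: 00100010
step 2: 01010101
step 3: 00000000
step 4: 00000000
step 5: 00000000

00000000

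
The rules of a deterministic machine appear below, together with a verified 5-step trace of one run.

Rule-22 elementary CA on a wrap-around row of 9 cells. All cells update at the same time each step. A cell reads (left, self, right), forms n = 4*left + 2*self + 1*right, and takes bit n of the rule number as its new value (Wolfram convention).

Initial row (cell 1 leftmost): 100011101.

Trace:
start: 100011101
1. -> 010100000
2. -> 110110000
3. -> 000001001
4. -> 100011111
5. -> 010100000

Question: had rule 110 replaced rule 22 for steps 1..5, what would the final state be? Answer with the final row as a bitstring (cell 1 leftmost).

011011001

(re-executing steps 1..5 under rule 110; state before step 1: 100011101)
1. -> 100110111
2. -> 101111100
3. -> 111000101
4. -> 001001111
5. -> 011011001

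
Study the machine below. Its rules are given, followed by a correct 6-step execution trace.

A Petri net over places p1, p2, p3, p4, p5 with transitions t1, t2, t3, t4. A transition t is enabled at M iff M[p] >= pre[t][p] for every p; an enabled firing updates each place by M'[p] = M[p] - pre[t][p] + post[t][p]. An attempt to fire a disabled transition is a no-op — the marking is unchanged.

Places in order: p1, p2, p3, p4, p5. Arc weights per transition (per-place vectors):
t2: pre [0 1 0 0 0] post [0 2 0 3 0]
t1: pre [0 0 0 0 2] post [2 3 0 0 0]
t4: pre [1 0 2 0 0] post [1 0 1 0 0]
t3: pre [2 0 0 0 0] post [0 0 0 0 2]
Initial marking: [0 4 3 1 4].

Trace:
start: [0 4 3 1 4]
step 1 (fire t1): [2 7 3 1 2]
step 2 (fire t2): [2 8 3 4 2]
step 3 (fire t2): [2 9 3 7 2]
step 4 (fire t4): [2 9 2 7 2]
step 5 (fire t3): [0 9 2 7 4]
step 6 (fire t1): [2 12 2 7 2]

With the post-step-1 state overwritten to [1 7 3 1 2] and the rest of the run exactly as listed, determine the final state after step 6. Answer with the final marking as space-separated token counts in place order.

3 12 2 7 0

state after step 1 := [1 7 3 1 2]
step 2 (fire t2): [1 8 3 4 2]
step 3 (fire t2): [1 9 3 7 2]
step 4 (fire t4): [1 9 2 7 2]
step 5 (fire t3): [1 9 2 7 2]
step 6 (fire t1): [3 12 2 7 0]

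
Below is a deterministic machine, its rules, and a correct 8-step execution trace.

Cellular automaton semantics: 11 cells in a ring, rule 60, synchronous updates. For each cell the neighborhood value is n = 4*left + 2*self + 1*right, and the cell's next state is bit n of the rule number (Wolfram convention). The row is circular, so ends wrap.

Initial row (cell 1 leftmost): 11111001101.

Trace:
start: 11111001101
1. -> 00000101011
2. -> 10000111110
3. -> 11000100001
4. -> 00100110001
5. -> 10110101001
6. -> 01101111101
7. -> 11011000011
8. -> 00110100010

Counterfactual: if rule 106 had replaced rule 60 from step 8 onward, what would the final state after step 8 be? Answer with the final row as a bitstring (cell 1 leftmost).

01111000110

(re-executing step 8 under rule 106; state before step 8: 11011000011)
8. -> 01111000110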